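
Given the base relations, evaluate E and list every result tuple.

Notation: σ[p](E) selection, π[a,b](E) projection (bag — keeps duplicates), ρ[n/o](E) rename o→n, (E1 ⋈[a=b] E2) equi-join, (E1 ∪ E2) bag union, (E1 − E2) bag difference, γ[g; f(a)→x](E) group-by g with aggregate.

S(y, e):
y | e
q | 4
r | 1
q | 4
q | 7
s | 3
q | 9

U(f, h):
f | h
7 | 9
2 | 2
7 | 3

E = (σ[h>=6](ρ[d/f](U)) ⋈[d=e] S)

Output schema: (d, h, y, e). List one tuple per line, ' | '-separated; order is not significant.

Per-node cardinality:
  U → 3
  ρ[d/f](U) → 3
  σ[h>=6](ρ[d/f](U)) → 1
  S → 6
  (σ[h>=6](ρ[d/f](U)) ⋈[d=e] S) → 1

== RESULT ==
d | h | y | e
7 | 9 | q | 7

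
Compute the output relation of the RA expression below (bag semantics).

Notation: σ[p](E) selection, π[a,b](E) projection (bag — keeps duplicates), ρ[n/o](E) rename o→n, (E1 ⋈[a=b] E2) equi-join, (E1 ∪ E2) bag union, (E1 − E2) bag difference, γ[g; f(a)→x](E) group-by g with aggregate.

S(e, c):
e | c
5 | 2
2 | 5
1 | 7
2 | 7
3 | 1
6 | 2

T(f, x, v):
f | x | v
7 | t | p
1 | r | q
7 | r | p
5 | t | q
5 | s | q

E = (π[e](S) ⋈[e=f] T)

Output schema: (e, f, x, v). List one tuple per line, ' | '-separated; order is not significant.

Per-node cardinality:
  S → 6
  π[e](S) → 6
  T → 5
  (π[e](S) ⋈[e=f] T) → 3

== RESULT ==
e | f | x | v
1 | 1 | r | q
5 | 5 | s | q
5 | 5 | t | q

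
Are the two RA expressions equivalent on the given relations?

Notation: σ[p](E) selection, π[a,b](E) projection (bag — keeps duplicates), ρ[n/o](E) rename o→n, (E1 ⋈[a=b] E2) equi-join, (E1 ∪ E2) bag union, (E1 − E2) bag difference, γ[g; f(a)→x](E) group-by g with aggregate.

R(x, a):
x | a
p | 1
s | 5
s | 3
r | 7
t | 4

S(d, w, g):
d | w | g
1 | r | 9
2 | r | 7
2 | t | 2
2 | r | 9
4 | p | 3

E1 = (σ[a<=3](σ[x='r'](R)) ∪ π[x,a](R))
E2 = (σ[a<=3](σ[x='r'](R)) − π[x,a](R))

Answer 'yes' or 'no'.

E1 row counts bottom-up:
  R → 5
  σ[x='r'](R) → 1
  σ[a<=3](σ[x='r'](R)) → 0
  R → 5
  π[x,a](R) → 5
  (σ[a<=3](σ[x='r'](R)) ∪ π[x,a](R)) → 5
E2 row counts bottom-up:
  R → 5
  σ[x='r'](R) → 1
  σ[a<=3](σ[x='r'](R)) → 0
  R → 5
  π[x,a](R) → 5
  (σ[a<=3](σ[x='r'](R)) − π[x,a](R)) → 0

E1 result:
x | a
p | 1
r | 7
s | 3
s | 5
t | 4
E2 result:
x | a
(0 rows)
Witness: ('r', 7) appears 1× in E1 but 0× in E2.

no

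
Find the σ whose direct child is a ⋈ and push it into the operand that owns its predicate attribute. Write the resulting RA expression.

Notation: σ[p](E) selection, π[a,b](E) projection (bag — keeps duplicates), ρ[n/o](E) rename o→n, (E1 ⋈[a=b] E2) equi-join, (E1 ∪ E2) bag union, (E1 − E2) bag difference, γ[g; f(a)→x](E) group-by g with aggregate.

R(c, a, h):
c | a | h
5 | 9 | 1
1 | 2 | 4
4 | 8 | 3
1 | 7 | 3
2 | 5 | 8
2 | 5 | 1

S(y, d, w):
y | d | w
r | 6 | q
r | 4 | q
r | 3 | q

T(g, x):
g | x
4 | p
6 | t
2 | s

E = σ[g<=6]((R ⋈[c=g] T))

σ filters on g, owned by the right side.
E' = (R ⋈[c=g] σ[g<=6](T))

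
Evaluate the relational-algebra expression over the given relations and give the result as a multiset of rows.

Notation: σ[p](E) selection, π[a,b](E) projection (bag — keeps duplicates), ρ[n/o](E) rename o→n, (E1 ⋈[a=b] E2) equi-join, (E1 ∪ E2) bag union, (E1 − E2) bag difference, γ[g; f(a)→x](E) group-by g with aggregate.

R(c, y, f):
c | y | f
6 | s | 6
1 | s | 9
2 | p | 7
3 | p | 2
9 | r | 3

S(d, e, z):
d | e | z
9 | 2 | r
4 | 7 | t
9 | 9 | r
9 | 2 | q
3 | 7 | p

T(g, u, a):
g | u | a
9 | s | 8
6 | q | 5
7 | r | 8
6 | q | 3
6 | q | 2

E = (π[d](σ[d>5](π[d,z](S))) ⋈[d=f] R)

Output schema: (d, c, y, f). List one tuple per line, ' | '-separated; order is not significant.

Subexpression sizes:
  S → 5
  π[d,z](S) → 5
  σ[d>5](π[d,z](S)) → 3
  π[d](σ[d>5](π[d,z](S))) → 3
  R → 5
  (π[d](σ[d>5](π[d,z](S))) ⋈[d=f] R) → 3

== RESULT ==
d | c | y | f
9 | 1 | s | 9
9 | 1 | s | 9
9 | 1 | s | 9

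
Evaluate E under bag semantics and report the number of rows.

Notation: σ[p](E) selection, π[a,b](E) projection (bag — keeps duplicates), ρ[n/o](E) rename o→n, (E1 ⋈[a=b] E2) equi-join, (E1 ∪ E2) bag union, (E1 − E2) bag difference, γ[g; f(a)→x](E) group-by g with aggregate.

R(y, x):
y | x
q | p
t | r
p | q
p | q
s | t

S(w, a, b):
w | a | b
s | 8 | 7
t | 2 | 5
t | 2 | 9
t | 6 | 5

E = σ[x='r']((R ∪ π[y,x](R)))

Subexpression sizes:
  R → 5
  R → 5
  π[y,x](R) → 5
  (R ∪ π[y,x](R)) → 10
  σ[x='r']((R ∪ π[y,x](R))) → 2

|E| = 2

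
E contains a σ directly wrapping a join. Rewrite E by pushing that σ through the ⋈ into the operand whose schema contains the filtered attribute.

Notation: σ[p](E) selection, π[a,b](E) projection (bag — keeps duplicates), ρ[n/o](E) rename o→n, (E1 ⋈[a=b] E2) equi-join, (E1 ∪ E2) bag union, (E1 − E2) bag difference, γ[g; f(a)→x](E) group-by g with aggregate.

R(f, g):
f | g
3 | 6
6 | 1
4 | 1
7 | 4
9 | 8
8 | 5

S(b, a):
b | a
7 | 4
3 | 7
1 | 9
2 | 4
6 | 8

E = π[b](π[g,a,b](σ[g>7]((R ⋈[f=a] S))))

σ filters on g, owned by the left side.
E' = π[b](π[g,a,b]((σ[g>7](R) ⋈[f=a] S)))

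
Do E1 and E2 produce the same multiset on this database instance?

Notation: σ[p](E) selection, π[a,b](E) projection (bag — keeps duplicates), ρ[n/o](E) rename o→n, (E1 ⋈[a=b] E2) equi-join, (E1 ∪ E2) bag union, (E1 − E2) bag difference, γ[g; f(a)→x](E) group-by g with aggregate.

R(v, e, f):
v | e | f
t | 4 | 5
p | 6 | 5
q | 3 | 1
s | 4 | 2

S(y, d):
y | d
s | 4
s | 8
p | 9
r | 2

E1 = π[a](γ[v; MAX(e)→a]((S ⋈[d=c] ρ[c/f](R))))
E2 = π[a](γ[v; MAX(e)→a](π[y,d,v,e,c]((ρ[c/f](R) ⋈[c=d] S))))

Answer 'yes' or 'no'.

E1 stepwise |·|:
  S → 4
  R → 4
  ρ[c/f](R) → 4
  (S ⋈[d=c] ρ[c/f](R)) → 1
  γ[v; MAX(e)→a]((S ⋈[d=c] ρ[c/f](R))) → 1
  π[a](γ[v; MAX(e)→a]((S ⋈[d=c] ρ[c/f](R)))) → 1
E2 stepwise |·|:
  R → 4
  ρ[c/f](R) → 4
  S → 4
  (ρ[c/f](R) ⋈[c=d] S) → 1
  π[y,d,v,e,c]((ρ[c/f](R) ⋈[c=d] S)) → 1
  γ[v; MAX(e)→a](π[y,d,v,e,c]((ρ[c/f](R) ⋈[c=d] S))) → 1
  π[a](γ[v; MAX(e)→a](π[y,d,v,e,c]((ρ[c/f](R) ⋈[c=d] S)))) → 1

E1 and E2 produce the same multiset:
a
4

yes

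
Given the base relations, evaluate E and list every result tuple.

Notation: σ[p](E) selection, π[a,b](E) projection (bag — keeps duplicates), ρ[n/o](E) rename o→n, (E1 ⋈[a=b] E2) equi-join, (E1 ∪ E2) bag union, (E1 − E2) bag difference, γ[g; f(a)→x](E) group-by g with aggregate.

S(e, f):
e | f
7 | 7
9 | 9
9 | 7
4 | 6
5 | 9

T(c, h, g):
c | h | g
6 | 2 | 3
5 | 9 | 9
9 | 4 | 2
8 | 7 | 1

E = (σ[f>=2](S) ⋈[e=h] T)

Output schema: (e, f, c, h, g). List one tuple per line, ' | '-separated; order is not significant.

Subexpression sizes:
  S → 5
  σ[f>=2](S) → 5
  T → 4
  (σ[f>=2](S) ⋈[e=h] T) → 4

== RESULT ==
e | f | c | h | g
4 | 6 | 9 | 4 | 2
7 | 7 | 8 | 7 | 1
9 | 7 | 5 | 9 | 9
9 | 9 | 5 | 9 | 9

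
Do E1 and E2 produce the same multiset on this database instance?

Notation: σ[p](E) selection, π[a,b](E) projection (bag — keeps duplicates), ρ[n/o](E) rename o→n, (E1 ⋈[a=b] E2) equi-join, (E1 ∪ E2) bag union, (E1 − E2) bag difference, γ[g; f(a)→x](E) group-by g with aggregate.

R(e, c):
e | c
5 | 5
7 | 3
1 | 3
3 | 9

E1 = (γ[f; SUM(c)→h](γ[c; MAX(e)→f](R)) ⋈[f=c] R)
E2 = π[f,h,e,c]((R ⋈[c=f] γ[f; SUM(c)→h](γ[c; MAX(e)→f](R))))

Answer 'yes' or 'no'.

E1 per-node cardinality:
  R → 4
  γ[c; MAX(e)→f](R) → 3
  γ[f; SUM(c)→h](γ[c; MAX(e)→f](R)) → 3
  R → 4
  (γ[f; SUM(c)→h](γ[c; MAX(e)→f](R)) ⋈[f=c] R) → 3
E2 per-node cardinality:
  R → 4
  R → 4
  γ[c; MAX(e)→f](R) → 3
  γ[f; SUM(c)→h](γ[c; MAX(e)→f](R)) → 3
  (R ⋈[c=f] γ[f; SUM(c)→h](γ[c; MAX(e)→f](R))) → 3
  π[f,h,e,c]((R ⋈[c=f] γ[f; SUM(c)→h](γ[c; MAX(e)→f](R)))) → 3

E1 and E2 produce the same multiset:
f | h | e | c
3 | 9 | 1 | 3
3 | 9 | 7 | 3
5 | 5 | 5 | 5

yes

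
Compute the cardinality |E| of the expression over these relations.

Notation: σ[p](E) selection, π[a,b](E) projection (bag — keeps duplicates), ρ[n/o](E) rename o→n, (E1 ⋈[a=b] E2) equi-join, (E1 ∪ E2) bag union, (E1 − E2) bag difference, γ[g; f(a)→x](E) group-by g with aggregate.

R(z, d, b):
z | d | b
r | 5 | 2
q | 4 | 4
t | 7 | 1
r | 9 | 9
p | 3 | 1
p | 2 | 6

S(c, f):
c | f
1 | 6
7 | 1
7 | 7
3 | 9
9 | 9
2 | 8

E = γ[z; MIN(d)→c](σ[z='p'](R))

Row counts bottom-up:
  R → 6
  σ[z='p'](R) → 2
  γ[z; MIN(d)→c](σ[z='p'](R)) → 1

|E| = 1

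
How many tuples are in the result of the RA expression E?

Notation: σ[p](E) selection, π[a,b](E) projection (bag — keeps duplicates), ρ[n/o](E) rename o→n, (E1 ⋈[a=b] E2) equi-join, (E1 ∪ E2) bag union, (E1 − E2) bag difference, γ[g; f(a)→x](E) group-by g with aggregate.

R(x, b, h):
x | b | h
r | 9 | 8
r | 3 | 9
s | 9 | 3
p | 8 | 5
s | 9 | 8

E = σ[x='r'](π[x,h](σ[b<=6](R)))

Stepwise |·|:
  R → 5
  σ[b<=6](R) → 1
  π[x,h](σ[b<=6](R)) → 1
  σ[x='r'](π[x,h](σ[b<=6](R))) → 1

|E| = 1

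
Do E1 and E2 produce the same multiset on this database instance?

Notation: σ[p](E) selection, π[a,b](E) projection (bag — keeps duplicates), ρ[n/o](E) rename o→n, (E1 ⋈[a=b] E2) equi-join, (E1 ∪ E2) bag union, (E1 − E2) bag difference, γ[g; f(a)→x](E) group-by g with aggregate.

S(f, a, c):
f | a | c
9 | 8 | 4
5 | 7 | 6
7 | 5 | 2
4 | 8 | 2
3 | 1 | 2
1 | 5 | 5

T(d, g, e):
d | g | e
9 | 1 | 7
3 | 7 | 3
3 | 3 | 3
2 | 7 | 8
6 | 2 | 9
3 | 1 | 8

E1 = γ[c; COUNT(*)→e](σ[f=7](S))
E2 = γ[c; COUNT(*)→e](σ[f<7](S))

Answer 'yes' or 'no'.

E1 subexpression sizes:
  S → 6
  σ[f=7](S) → 1
  γ[c; COUNT(*)→e](σ[f=7](S)) → 1
E2 subexpression sizes:
  S → 6
  σ[f<7](S) → 4
  γ[c; COUNT(*)→e](σ[f<7](S)) → 3

E1 result:
c | e
2 | 1
E2 result:
c | e
2 | 2
5 | 1
6 | 1
Witness: (6, 1) appears 0× in E1 but 1× in E2.

no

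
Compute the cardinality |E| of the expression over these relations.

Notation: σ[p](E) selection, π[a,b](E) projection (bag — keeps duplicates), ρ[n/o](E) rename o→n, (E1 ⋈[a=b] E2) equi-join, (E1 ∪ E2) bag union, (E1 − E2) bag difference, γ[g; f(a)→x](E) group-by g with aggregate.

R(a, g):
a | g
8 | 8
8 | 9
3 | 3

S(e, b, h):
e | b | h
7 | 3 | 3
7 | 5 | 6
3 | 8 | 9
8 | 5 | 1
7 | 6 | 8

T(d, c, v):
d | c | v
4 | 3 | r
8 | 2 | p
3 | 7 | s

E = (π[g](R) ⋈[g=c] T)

Row counts bottom-up:
  R → 3
  π[g](R) → 3
  T → 3
  (π[g](R) ⋈[g=c] T) → 1

|E| = 1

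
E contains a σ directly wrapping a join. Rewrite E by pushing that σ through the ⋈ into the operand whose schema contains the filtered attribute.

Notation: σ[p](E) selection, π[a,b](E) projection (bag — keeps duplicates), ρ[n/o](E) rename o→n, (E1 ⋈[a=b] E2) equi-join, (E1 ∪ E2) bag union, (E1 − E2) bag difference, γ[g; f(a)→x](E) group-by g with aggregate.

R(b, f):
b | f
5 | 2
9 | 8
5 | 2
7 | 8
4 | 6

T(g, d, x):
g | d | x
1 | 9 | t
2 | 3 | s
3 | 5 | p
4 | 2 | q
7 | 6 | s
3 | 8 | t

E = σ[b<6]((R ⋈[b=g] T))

σ filters on b, owned by the left side.
E' = (σ[b<6](R) ⋈[b=g] T)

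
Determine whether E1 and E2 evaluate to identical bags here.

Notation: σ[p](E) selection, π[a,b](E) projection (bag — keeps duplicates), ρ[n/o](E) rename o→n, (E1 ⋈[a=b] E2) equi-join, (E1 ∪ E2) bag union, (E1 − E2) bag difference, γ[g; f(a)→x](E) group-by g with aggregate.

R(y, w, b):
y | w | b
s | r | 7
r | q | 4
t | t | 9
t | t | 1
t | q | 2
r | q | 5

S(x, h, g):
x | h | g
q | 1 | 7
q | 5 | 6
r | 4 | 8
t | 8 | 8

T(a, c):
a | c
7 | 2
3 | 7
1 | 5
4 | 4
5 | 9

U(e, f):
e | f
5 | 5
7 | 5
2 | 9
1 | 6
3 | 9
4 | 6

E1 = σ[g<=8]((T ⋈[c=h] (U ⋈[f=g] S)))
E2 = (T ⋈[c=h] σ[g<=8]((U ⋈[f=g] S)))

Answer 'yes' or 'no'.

E1 row counts bottom-up:
  T → 5
  U → 6
  S → 4
  (U ⋈[f=g] S) → 2
  (T ⋈[c=h] (U ⋈[f=g] S)) → 2
  σ[g<=8]((T ⋈[c=h] (U ⋈[f=g] S))) → 2
E2 row counts bottom-up:
  T → 5
  U → 6
  S → 4
  (U ⋈[f=g] S) → 2
  σ[g<=8]((U ⋈[f=g] S)) → 2
  (T ⋈[c=h] σ[g<=8]((U ⋈[f=g] S))) → 2

E1 and E2 produce the same multiset:
a | c | e | f | x | h | g
1 | 5 | 1 | 6 | q | 5 | 6
1 | 5 | 4 | 6 | q | 5 | 6

yes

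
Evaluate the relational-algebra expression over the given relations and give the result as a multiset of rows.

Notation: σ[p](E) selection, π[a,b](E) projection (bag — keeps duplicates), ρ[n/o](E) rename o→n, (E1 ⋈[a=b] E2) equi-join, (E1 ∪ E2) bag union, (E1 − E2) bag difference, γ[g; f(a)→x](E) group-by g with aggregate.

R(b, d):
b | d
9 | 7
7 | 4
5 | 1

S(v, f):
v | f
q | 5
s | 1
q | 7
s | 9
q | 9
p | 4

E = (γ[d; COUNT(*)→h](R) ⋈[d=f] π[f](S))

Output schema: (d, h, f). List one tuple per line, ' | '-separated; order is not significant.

Per-node cardinality:
  R → 3
  γ[d; COUNT(*)→h](R) → 3
  S → 6
  π[f](S) → 6
  (γ[d; COUNT(*)→h](R) ⋈[d=f] π[f](S)) → 3

== RESULT ==
d | h | f
1 | 1 | 1
4 | 1 | 4
7 | 1 | 7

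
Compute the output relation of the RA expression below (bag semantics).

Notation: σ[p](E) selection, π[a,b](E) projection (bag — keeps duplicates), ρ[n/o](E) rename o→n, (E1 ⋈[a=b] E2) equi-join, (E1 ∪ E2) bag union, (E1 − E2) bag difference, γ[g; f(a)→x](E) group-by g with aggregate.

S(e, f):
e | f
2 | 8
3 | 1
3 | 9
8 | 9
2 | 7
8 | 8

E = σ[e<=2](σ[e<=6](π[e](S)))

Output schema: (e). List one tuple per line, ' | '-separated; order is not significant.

Stepwise |·|:
  S → 6
  π[e](S) → 6
  σ[e<=6](π[e](S)) → 4
  σ[e<=2](σ[e<=6](π[e](S))) → 2

== RESULT ==
e
2
2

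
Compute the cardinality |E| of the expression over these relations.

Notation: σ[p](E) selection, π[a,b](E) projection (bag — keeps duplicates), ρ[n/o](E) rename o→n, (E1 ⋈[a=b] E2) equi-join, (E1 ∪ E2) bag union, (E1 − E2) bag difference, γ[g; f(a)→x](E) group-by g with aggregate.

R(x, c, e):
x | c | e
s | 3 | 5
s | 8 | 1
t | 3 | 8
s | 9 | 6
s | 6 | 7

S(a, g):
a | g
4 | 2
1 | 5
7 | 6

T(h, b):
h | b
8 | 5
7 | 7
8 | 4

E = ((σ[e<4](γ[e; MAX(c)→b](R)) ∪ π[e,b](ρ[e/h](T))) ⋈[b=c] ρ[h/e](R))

Subexpression sizes:
  R → 5
  γ[e; MAX(c)→b](R) → 5
  σ[e<4](γ[e; MAX(c)→b](R)) → 1
  T → 3
  ρ[e/h](T) → 3
  π[e,b](ρ[e/h](T)) → 3
  (σ[e<4](γ[e; MAX(c)→b](R)) ∪ π[e,b](ρ[e/h](T))) → 4
  R → 5
  ρ[h/e](R) → 5
  ((σ[e<4](γ[e; MAX(c)→b](R)) ∪ π[e,b](ρ[e/h](T))) ⋈[b=c] ρ[h/e](R)) → 1

|E| = 1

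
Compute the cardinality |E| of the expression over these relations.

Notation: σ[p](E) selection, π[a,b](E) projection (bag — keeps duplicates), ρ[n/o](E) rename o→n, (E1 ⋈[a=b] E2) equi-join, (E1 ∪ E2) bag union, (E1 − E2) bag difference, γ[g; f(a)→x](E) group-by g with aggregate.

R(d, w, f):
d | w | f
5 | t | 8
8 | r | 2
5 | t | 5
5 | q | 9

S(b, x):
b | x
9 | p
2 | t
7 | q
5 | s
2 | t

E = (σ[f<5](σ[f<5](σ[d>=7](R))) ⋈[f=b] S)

Subexpression sizes:
  R → 4
  σ[d>=7](R) → 1
  σ[f<5](σ[d>=7](R)) → 1
  σ[f<5](σ[f<5](σ[d>=7](R))) → 1
  S → 5
  (σ[f<5](σ[f<5](σ[d>=7](R))) ⋈[f=b] S) → 2

|E| = 2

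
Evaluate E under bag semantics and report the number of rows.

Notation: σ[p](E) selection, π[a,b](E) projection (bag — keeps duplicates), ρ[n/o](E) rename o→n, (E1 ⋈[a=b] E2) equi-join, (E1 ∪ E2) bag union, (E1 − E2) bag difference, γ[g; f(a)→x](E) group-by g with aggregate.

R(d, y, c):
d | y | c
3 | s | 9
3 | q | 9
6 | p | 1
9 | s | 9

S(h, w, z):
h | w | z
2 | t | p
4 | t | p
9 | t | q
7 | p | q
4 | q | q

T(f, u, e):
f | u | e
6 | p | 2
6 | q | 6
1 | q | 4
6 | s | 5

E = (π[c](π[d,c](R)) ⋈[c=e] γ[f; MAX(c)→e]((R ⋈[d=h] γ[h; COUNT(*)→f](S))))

Row counts bottom-up:
  R → 4
  π[d,c](R) → 4
  π[c](π[d,c](R)) → 4
  R → 4
  S → 5
  γ[h; COUNT(*)→f](S) → 4
  (R ⋈[d=h] γ[h; COUNT(*)→f](S)) → 1
  γ[f; MAX(c)→e]((R ⋈[d=h] γ[h; COUNT(*)→f](S))) → 1
  (π[c](π[d,c](R)) ⋈[c=e] γ[f; MAX(c)→e]((R ⋈[d=h] γ[h; COUNT(*)→f](S)))) → 3

|E| = 3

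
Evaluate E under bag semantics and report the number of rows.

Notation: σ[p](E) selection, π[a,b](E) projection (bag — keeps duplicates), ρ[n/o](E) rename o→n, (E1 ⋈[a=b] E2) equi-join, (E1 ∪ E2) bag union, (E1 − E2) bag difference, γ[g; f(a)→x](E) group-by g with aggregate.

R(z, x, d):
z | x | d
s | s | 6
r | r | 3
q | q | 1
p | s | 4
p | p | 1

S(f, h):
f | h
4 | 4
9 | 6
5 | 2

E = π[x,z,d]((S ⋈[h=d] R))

Row counts bottom-up:
  S → 3
  R → 5
  (S ⋈[h=d] R) → 2
  π[x,z,d]((S ⋈[h=d] R)) → 2

|E| = 2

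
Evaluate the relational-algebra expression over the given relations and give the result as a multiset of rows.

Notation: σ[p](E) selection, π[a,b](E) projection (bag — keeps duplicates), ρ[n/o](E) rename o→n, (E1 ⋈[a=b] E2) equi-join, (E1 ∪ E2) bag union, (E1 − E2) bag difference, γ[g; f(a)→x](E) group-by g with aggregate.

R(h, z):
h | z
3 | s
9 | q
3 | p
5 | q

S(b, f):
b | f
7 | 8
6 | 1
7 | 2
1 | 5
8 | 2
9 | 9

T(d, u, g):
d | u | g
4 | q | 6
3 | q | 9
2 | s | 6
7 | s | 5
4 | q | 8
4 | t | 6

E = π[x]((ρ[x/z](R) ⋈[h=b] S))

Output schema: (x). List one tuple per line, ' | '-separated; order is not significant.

Subexpression sizes:
  R → 4
  ρ[x/z](R) → 4
  S → 6
  (ρ[x/z](R) ⋈[h=b] S) → 1
  π[x]((ρ[x/z](R) ⋈[h=b] S)) → 1

== RESULT ==
x
q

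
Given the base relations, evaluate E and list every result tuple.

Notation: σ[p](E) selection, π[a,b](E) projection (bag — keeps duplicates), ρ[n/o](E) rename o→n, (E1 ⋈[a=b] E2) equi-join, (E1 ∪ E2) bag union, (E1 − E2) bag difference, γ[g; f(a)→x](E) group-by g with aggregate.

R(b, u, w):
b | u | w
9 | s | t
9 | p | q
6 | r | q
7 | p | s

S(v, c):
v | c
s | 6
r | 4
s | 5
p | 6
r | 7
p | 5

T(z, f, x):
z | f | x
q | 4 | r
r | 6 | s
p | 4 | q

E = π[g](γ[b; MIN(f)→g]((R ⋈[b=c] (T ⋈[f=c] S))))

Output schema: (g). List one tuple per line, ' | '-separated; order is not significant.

Per-node cardinality:
  R → 4
  T → 3
  S → 6
  (T ⋈[f=c] S) → 4
  (R ⋈[b=c] (T ⋈[f=c] S)) → 2
  γ[b; MIN(f)→g]((R ⋈[b=c] (T ⋈[f=c] S))) → 1
  π[g](γ[b; MIN(f)→g]((R ⋈[b=c] (T ⋈[f=c] S)))) → 1

== RESULT ==
g
6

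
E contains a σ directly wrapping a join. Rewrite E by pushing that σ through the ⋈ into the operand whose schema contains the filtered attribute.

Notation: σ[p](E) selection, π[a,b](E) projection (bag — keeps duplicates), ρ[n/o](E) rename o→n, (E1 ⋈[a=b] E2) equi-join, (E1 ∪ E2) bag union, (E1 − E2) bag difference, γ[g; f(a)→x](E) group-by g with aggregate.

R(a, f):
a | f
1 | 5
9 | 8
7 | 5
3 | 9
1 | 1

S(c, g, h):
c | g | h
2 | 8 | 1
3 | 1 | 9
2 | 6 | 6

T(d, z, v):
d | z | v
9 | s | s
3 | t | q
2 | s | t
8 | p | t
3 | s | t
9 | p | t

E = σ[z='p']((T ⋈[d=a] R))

σ filters on z, owned by the left side.
E' = (σ[z='p'](T) ⋈[d=a] R)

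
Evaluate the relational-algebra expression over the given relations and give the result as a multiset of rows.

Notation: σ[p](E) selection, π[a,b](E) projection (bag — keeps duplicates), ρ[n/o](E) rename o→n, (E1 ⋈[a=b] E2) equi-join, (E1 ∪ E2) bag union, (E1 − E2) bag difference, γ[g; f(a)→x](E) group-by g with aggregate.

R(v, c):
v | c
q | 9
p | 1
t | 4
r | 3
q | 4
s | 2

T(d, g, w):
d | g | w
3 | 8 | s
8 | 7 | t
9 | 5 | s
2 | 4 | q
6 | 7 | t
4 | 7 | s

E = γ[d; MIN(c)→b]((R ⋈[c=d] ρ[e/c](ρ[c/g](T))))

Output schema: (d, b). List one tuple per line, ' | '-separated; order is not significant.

Per-node cardinality:
  R → 6
  T → 6
  ρ[c/g](T) → 6
  ρ[e/c](ρ[c/g](T)) → 6
  (R ⋈[c=d] ρ[e/c](ρ[c/g](T))) → 5
  γ[d; MIN(c)→b]((R ⋈[c=d] ρ[e/c](ρ[c/g](T)))) → 4

== RESULT ==
d | b
2 | 2
3 | 3
4 | 4
9 | 9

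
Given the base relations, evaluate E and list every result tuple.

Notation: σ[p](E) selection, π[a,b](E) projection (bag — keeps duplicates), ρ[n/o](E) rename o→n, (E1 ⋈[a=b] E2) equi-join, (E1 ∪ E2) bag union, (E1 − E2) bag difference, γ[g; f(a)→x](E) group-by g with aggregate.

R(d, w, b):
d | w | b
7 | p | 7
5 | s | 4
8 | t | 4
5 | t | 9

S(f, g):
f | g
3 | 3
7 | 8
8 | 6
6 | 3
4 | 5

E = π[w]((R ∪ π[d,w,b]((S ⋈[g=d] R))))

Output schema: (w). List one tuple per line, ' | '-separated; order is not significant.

Per-node cardinality:
  R → 4
  S → 5
  R → 4
  (S ⋈[g=d] R) → 3
  π[d,w,b]((S ⋈[g=d] R)) → 3
  (R ∪ π[d,w,b]((S ⋈[g=d] R))) → 7
  π[w]((R ∪ π[d,w,b]((S ⋈[g=d] R)))) → 7

== RESULT ==
w
p
s
s
t
t
t
t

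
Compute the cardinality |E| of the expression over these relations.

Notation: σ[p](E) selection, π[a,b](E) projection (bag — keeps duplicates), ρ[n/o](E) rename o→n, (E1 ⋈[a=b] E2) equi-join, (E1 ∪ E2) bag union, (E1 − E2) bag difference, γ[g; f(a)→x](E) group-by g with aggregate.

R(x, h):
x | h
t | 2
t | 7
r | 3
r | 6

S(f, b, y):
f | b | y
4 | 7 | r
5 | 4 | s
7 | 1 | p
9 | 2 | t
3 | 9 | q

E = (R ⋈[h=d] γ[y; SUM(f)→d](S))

Stepwise |·|:
  R → 4
  S → 5
  γ[y; SUM(f)→d](S) → 5
  (R ⋈[h=d] γ[y; SUM(f)→d](S)) → 2

|E| = 2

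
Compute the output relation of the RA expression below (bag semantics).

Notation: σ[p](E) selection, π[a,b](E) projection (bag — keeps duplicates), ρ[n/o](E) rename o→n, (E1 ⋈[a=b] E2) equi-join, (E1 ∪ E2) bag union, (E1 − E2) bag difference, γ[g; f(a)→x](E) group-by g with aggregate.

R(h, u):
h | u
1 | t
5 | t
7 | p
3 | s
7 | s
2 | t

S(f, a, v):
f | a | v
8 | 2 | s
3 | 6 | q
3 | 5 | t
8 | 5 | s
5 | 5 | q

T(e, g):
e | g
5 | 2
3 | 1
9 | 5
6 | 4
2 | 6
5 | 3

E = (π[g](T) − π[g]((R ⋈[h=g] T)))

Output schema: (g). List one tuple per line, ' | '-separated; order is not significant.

Per-node cardinality:
  T → 6
  π[g](T) → 6
  R → 6
  T → 6
  (R ⋈[h=g] T) → 4
  π[g]((R ⋈[h=g] T)) → 4
  (π[g](T) − π[g]((R ⋈[h=g] T))) → 2

== RESULT ==
g
4
6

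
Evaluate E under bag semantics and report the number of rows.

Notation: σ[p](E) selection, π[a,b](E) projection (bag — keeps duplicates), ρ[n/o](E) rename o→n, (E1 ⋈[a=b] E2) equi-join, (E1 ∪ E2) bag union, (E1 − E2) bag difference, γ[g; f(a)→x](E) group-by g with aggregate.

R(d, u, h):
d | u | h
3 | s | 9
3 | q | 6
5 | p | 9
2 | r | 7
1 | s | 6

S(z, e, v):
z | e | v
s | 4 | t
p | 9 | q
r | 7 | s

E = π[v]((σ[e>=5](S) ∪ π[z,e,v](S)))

Subexpression sizes:
  S → 3
  σ[e>=5](S) → 2
  S → 3
  π[z,e,v](S) → 3
  (σ[e>=5](S) ∪ π[z,e,v](S)) → 5
  π[v]((σ[e>=5](S) ∪ π[z,e,v](S))) → 5

|E| = 5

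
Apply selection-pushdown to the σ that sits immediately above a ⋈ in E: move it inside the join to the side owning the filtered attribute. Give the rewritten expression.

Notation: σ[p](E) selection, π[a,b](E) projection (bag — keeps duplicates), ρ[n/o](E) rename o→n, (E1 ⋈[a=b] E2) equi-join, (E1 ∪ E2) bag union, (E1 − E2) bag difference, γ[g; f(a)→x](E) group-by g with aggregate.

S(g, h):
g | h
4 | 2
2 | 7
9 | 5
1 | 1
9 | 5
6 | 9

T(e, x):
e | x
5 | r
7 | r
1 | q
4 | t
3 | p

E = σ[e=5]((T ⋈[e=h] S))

σ filters on e, owned by the left side.
E' = (σ[e=5](T) ⋈[e=h] S)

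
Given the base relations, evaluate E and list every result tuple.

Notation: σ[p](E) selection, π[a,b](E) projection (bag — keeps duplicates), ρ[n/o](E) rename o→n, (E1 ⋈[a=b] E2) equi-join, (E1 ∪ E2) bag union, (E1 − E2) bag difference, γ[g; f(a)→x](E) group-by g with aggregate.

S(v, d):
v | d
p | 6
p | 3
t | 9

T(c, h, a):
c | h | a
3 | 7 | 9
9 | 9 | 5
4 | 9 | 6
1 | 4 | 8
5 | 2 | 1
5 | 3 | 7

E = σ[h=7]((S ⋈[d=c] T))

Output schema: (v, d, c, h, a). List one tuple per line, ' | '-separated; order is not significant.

Stepwise |·|:
  S → 3
  T → 6
  (S ⋈[d=c] T) → 2
  σ[h=7]((S ⋈[d=c] T)) → 1

== RESULT ==
v | d | c | h | a
p | 3 | 3 | 7 | 9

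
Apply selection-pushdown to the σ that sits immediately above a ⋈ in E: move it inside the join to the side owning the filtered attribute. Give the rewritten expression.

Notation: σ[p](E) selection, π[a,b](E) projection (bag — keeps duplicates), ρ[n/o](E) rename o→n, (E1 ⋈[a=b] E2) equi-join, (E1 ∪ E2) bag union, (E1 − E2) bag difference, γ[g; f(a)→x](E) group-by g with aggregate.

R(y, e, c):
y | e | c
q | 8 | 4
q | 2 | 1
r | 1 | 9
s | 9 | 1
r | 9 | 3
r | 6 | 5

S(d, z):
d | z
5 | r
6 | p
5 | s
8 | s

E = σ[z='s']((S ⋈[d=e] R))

σ filters on z, owned by the left side.
E' = (σ[z='s'](S) ⋈[d=e] R)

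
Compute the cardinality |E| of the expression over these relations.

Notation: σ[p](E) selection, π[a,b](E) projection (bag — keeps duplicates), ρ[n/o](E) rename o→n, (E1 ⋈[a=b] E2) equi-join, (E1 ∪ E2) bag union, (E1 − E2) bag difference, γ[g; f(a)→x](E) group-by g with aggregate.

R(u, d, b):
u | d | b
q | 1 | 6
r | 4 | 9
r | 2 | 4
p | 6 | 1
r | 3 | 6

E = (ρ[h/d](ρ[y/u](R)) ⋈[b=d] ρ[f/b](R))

Row counts bottom-up:
  R → 5
  ρ[y/u](R) → 5
  ρ[h/d](ρ[y/u](R)) → 5
  R → 5
  ρ[f/b](R) → 5
  (ρ[h/d](ρ[y/u](R)) ⋈[b=d] ρ[f/b](R)) → 4

|E| = 4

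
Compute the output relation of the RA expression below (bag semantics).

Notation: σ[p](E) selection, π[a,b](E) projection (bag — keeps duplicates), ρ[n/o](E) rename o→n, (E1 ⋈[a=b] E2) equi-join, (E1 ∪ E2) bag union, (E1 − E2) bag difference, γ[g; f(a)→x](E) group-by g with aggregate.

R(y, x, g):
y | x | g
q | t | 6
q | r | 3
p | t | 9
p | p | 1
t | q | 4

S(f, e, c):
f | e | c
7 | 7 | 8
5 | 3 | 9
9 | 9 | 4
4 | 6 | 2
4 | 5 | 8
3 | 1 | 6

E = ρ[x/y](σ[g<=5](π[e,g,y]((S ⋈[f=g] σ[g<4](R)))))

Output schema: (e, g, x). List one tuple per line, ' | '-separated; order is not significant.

Per-node cardinality:
  S → 6
  R → 5
  σ[g<4](R) → 2
  (S ⋈[f=g] σ[g<4](R)) → 1
  π[e,g,y]((S ⋈[f=g] σ[g<4](R))) → 1
  σ[g<=5](π[e,g,y]((S ⋈[f=g] σ[g<4](R)))) → 1
  ρ[x/y](σ[g<=5](π[e,g,y]((S ⋈[f=g] σ[g<4](R))))) → 1

== RESULT ==
e | g | x
1 | 3 | q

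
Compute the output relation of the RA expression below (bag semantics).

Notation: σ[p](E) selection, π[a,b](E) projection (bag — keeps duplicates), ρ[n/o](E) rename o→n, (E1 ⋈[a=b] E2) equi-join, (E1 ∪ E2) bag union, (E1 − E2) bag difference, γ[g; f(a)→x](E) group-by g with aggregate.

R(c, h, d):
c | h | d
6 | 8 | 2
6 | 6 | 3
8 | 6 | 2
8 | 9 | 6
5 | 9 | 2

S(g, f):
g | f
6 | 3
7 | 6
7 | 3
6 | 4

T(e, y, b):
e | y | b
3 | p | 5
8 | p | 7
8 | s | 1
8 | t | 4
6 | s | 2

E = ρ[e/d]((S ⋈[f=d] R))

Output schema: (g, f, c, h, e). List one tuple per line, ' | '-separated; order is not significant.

Subexpression sizes:
  S → 4
  R → 5
  (S ⋈[f=d] R) → 3
  ρ[e/d]((S ⋈[f=d] R)) → 3

== RESULT ==
g | f | c | h | e
6 | 3 | 6 | 6 | 3
7 | 3 | 6 | 6 | 3
7 | 6 | 8 | 9 | 6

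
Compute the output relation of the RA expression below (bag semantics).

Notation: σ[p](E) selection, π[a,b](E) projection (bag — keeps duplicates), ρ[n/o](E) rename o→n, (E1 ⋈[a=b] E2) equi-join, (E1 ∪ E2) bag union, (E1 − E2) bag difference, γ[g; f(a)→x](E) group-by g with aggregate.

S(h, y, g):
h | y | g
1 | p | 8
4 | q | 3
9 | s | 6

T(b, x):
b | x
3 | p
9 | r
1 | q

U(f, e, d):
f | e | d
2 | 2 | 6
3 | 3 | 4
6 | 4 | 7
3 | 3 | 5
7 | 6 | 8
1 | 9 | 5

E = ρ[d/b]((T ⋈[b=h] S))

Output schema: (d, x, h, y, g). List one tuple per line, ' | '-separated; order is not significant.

Row counts bottom-up:
  T → 3
  S → 3
  (T ⋈[b=h] S) → 2
  ρ[d/b]((T ⋈[b=h] S)) → 2

== RESULT ==
d | x | h | y | g
1 | q | 1 | p | 8
9 | r | 9 | s | 6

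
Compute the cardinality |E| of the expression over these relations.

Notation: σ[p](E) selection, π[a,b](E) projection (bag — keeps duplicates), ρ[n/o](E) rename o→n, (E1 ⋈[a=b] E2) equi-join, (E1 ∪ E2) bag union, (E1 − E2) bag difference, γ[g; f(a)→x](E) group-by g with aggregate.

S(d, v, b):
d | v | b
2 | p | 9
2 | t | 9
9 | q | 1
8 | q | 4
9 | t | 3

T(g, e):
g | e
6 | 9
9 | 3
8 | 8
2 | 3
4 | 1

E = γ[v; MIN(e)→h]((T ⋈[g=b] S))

Stepwise |·|:
  T → 5
  S → 5
  (T ⋈[g=b] S) → 3
  γ[v; MIN(e)→h]((T ⋈[g=b] S)) → 3

|E| = 3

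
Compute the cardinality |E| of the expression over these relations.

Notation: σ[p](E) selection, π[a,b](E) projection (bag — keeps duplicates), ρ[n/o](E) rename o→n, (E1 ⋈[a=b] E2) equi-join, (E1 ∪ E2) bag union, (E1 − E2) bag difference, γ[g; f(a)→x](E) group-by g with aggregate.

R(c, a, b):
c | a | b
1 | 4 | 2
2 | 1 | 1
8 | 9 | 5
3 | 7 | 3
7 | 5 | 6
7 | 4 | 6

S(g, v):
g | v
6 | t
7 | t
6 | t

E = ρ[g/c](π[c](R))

Row counts bottom-up:
  R → 6
  π[c](R) → 6
  ρ[g/c](π[c](R)) → 6

|E| = 6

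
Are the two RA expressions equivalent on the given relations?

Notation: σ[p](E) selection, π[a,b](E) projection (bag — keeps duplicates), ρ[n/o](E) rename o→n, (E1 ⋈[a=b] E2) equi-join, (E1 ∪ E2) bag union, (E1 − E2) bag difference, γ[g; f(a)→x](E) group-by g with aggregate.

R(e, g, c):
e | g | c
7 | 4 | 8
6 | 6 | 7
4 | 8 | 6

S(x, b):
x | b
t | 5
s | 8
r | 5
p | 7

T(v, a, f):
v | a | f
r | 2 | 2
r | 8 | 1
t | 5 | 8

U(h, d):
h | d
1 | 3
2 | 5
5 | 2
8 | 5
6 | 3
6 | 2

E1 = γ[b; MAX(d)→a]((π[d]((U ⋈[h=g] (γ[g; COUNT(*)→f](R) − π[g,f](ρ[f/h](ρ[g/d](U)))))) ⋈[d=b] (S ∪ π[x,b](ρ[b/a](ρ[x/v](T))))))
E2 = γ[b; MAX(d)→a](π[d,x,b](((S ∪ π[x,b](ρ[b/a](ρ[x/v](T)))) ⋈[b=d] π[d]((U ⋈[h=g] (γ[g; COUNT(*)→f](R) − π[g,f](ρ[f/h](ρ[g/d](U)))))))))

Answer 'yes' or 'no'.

E1 stepwise |·|:
  U → 6
  R → 3
  γ[g; COUNT(*)→f](R) → 3
  U → 6
  ρ[g/d](U) → 6
  ρ[f/h](ρ[g/d](U)) → 6
  π[g,f](ρ[f/h](ρ[g/d](U))) → 6
  (γ[g; COUNT(*)→f](R) − π[g,f](ρ[f/h](ρ[g/d](U)))) → 3
  (U ⋈[h=g] (γ[g; COUNT(*)→f](R) − π[g,f](ρ[f/h](ρ[g/d](U))))) → 3
  π[d]((U ⋈[h=g] (γ[g; COUNT(*)→f](R) − π[g,f](ρ[f/h](ρ[g/d](U)))))) → 3
  S → 4
  T → 3
  ρ[x/v](T) → 3
  ρ[b/a](ρ[x/v](T)) → 3
  π[x,b](ρ[b/a](ρ[x/v](T))) → 3
  (S ∪ π[x,b](ρ[b/a](ρ[x/v](T)))) → 7
  (π[d]((U ⋈[h=g] (γ[g; COUNT(*)→f](R) − π[g,f](ρ[f/h](ρ[g/d](U)))))) ⋈[d=b] (S ∪ π[x,b](ρ[b/a](ρ[x/v](T))))) → 4
  γ[b; MAX(d)→a]((π[d]((U ⋈[h=g] (γ[g; COUNT(*)→f](R) − π[g,f](ρ[f/h](ρ[g/d](U)))))) ⋈[d=b] (S ∪ π[x,b](ρ[b/a](ρ[x/v](T)))))) → 2
E2 stepwise |·|:
  S → 4
  T → 3
  ρ[x/v](T) → 3
  ρ[b/a](ρ[x/v](T)) → 3
  π[x,b](ρ[b/a](ρ[x/v](T))) → 3
  (S ∪ π[x,b](ρ[b/a](ρ[x/v](T)))) → 7
  U → 6
  R → 3
  γ[g; COUNT(*)→f](R) → 3
  U → 6
  ρ[g/d](U) → 6
  ρ[f/h](ρ[g/d](U)) → 6
  π[g,f](ρ[f/h](ρ[g/d](U))) → 6
  (γ[g; COUNT(*)→f](R) − π[g,f](ρ[f/h](ρ[g/d](U)))) → 3
  (U ⋈[h=g] (γ[g; COUNT(*)→f](R) − π[g,f](ρ[f/h](ρ[g/d](U))))) → 3
  π[d]((U ⋈[h=g] (γ[g; COUNT(*)→f](R) − π[g,f](ρ[f/h](ρ[g/d](U)))))) → 3
  ((S ∪ π[x,b](ρ[b/a](ρ[x/v](T)))) ⋈[b=d] π[d]((U ⋈[h=g] (γ[g; COUNT(*)→f](R) − π[g,f](ρ[f/h](ρ[g/d](U))))))) → 4
  π[d,x,b](((S ∪ π[x,b](ρ[b/a](ρ[x/v](T)))) ⋈[b=d] π[d]((U ⋈[h=g] (γ[g; COUNT(*)→f](R) − π[g,f](ρ[f/h](ρ[g/d](U)))))))) → 4
  γ[b; MAX(d)→a](π[d,x,b](((S ∪ π[x,b](ρ[b/a](ρ[x/v](T)))) ⋈[b=d] π[d]((U ⋈[h=g] (γ[g; COUNT(*)→f](R) − π[g,f](ρ[f/h](ρ[g/d](U))))))))) → 2

E1 and E2 produce the same multiset:
b | a
2 | 2
5 | 5

yes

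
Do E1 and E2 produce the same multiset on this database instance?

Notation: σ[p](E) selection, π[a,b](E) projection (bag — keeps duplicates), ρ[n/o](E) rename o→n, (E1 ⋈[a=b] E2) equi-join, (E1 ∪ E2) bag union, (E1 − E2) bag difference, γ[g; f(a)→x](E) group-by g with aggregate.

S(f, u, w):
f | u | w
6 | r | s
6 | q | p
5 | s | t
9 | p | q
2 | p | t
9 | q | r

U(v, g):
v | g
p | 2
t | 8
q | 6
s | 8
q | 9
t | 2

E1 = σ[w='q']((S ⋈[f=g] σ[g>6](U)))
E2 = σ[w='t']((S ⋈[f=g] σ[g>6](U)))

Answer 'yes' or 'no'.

E1 stepwise |·|:
  S → 6
  U → 6
  σ[g>6](U) → 3
  (S ⋈[f=g] σ[g>6](U)) → 2
  σ[w='q']((S ⋈[f=g] σ[g>6](U))) → 1
E2 stepwise |·|:
  S → 6
  U → 6
  σ[g>6](U) → 3
  (S ⋈[f=g] σ[g>6](U)) → 2
  σ[w='t']((S ⋈[f=g] σ[g>6](U))) → 0

E1 result:
f | u | w | v | g
9 | p | q | q | 9
E2 result:
f | u | w | v | g
(0 rows)
Witness: (9, 'p', 'q', 'q', 9) appears 1× in E1 but 0× in E2.

no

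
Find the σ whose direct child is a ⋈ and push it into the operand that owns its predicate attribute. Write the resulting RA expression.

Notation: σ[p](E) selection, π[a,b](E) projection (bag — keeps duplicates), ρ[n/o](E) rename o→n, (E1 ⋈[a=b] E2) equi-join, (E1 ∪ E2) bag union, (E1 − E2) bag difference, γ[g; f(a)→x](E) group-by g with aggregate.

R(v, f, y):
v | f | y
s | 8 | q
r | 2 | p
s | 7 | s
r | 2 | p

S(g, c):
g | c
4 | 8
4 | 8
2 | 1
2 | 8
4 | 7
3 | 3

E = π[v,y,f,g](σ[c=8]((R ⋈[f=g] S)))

σ filters on c, owned by the right side.
E' = π[v,y,f,g]((R ⋈[f=g] σ[c=8](S)))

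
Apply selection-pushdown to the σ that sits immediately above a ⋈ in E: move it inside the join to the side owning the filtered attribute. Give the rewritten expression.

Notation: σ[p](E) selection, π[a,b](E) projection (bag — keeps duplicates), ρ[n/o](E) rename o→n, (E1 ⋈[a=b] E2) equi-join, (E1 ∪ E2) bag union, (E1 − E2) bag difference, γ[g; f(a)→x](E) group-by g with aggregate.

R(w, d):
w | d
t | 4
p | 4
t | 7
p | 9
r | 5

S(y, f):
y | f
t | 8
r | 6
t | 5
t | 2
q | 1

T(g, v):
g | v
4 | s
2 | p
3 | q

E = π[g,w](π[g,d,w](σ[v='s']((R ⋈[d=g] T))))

σ filters on v, owned by the right side.
E' = π[g,w](π[g,d,w]((R ⋈[d=g] σ[v='s'](T))))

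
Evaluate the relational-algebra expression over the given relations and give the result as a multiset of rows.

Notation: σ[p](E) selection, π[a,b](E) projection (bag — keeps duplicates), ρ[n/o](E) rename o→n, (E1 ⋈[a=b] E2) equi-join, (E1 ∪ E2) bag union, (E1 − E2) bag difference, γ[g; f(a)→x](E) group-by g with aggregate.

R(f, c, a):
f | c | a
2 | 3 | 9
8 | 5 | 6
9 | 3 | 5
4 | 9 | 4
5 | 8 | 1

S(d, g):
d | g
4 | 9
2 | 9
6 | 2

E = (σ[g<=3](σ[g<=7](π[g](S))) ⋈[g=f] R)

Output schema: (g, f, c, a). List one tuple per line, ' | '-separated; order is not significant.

Stepwise |·|:
  S → 3
  π[g](S) → 3
  σ[g<=7](π[g](S)) → 1
  σ[g<=3](σ[g<=7](π[g](S))) → 1
  R → 5
  (σ[g<=3](σ[g<=7](π[g](S))) ⋈[g=f] R) → 1

== RESULT ==
g | f | c | a
2 | 2 | 3 | 9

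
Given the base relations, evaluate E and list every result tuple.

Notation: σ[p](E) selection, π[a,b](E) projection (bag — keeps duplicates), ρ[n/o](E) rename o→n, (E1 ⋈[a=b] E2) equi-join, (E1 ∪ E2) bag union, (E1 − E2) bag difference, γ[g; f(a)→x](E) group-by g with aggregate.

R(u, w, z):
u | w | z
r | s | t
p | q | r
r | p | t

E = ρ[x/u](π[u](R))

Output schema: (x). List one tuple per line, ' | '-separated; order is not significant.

Per-node cardinality:
  R → 3
  π[u](R) → 3
  ρ[x/u](π[u](R)) → 3

== RESULT ==
x
p
r
r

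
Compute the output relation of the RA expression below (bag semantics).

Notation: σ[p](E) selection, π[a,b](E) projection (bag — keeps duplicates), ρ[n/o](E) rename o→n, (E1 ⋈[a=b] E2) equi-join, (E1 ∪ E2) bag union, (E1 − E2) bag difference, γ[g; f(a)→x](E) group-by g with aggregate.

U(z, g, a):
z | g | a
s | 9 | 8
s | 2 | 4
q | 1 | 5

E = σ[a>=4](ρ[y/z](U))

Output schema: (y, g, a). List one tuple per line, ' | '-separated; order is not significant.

Stepwise |·|:
  U → 3
  ρ[y/z](U) → 3
  σ[a>=4](ρ[y/z](U)) → 3

== RESULT ==
y | g | a
q | 1 | 5
s | 2 | 4
s | 9 | 8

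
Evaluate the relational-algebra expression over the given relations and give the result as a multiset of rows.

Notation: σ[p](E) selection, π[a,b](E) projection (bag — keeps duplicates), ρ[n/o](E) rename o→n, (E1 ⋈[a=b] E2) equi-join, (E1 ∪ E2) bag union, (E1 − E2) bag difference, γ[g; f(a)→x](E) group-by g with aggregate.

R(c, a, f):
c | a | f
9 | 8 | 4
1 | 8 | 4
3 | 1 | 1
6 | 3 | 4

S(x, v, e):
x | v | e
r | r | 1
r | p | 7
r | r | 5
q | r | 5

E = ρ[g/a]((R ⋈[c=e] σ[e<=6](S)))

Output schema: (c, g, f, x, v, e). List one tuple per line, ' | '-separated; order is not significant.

Subexpression sizes:
  R → 4
  S → 4
  σ[e<=6](S) → 3
  (R ⋈[c=e] σ[e<=6](S)) → 1
  ρ[g/a]((R ⋈[c=e] σ[e<=6](S))) → 1

== RESULT ==
c | g | f | x | v | e
1 | 8 | 4 | r | r | 1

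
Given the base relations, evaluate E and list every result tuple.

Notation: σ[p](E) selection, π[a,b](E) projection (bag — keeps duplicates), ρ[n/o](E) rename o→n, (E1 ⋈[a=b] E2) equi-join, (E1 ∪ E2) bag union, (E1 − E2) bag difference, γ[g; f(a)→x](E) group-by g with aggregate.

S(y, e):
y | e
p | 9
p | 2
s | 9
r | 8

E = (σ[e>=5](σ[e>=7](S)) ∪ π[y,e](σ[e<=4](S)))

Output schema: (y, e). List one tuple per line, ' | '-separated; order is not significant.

Subexpression sizes:
  S → 4
  σ[e>=7](S) → 3
  σ[e>=5](σ[e>=7](S)) → 3
  S → 4
  σ[e<=4](S) → 1
  π[y,e](σ[e<=4](S)) → 1
  (σ[e>=5](σ[e>=7](S)) ∪ π[y,e](σ[e<=4](S))) → 4

== RESULT ==
y | e
p | 2
p | 9
r | 8
s | 9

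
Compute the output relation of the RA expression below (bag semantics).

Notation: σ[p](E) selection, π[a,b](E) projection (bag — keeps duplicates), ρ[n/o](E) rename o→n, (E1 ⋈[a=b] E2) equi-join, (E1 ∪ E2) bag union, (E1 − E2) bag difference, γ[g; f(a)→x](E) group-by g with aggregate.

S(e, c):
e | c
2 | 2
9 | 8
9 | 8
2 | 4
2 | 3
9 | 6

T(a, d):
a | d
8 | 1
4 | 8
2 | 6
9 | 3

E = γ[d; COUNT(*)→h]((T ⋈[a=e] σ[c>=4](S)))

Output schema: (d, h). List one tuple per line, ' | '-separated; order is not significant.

Stepwise |·|:
  T → 4
  S → 6
  σ[c>=4](S) → 4
  (T ⋈[a=e] σ[c>=4](S)) → 4
  γ[d; COUNT(*)→h]((T ⋈[a=e] σ[c>=4](S))) → 2

== RESULT ==
d | h
3 | 3
6 | 1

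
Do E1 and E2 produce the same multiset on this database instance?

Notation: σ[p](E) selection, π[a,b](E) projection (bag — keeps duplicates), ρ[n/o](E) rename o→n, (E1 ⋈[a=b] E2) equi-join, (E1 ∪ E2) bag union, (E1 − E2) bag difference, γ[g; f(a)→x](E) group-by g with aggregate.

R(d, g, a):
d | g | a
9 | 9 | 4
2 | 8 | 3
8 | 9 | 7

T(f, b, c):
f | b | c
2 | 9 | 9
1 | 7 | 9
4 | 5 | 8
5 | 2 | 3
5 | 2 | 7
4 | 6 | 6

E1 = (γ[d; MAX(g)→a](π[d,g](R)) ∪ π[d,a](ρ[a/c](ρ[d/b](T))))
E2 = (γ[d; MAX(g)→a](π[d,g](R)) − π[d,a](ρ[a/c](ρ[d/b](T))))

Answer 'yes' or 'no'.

E1 subexpression sizes:
  R → 3
  π[d,g](R) → 3
  γ[d; MAX(g)→a](π[d,g](R)) → 3
  T → 6
  ρ[d/b](T) → 6
  ρ[a/c](ρ[d/b](T)) → 6
  π[d,a](ρ[a/c](ρ[d/b](T))) → 6
  (γ[d; MAX(g)→a](π[d,g](R)) ∪ π[d,a](ρ[a/c](ρ[d/b](T)))) → 9
E2 subexpression sizes:
  R → 3
  π[d,g](R) → 3
  γ[d; MAX(g)→a](π[d,g](R)) → 3
  T → 6
  ρ[d/b](T) → 6
  ρ[a/c](ρ[d/b](T)) → 6
  π[d,a](ρ[a/c](ρ[d/b](T))) → 6
  (γ[d; MAX(g)→a](π[d,g](R)) − π[d,a](ρ[a/c](ρ[d/b](T)))) → 2

E1 result:
d | a
2 | 3
2 | 7
2 | 8
5 | 8
6 | 6
7 | 9
8 | 9
9 | 9
9 | 9
E2 result:
d | a
2 | 8
8 | 9
Witness: (2, 7) appears 1× in E1 but 0× in E2.

no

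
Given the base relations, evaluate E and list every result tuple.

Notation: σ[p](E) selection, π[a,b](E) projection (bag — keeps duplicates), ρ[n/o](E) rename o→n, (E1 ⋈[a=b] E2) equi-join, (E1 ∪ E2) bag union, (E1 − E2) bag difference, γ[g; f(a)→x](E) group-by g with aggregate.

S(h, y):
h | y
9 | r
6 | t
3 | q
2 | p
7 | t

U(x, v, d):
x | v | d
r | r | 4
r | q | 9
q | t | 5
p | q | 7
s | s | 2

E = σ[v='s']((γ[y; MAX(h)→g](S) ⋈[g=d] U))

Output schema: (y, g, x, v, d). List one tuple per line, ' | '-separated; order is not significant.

Stepwise |·|:
  S → 5
  γ[y; MAX(h)→g](S) → 4
  U → 5
  (γ[y; MAX(h)→g](S) ⋈[g=d] U) → 3
  σ[v='s']((γ[y; MAX(h)→g](S) ⋈[g=d] U)) → 1

== RESULT ==
y | g | x | v | d
p | 2 | s | s | 2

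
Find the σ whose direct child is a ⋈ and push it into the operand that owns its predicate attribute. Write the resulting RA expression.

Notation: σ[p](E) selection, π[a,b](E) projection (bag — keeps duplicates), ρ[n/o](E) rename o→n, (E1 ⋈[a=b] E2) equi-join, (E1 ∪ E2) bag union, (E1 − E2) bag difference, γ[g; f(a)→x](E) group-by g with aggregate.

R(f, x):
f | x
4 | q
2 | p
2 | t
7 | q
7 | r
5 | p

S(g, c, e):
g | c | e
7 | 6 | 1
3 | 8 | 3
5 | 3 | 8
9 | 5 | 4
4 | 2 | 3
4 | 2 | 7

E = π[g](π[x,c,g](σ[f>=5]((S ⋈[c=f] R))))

σ filters on f, owned by the right side.
E' = π[g](π[x,c,g]((S ⋈[c=f] σ[f>=5](R))))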